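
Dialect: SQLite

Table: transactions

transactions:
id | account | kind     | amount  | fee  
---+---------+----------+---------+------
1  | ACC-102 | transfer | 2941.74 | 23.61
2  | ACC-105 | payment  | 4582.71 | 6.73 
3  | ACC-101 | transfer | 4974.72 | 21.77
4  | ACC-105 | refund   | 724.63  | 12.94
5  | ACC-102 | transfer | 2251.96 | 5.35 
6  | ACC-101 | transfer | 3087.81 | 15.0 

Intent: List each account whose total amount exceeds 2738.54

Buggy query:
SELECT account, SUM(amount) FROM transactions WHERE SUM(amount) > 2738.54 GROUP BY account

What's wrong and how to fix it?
Bug: WHERE runs before GROUP BY, so aggregates aren't available there

Fix: Move the aggregate condition to a HAVING clause

Corrected query:
SELECT account, SUM(amount) FROM transactions GROUP BY account HAVING SUM(amount) > 2738.54

Result:
account | SUM(amount)
--------+------------
ACC-101 | 8062.53    
ACC-102 | 5193.7     
ACC-105 | 5307.34    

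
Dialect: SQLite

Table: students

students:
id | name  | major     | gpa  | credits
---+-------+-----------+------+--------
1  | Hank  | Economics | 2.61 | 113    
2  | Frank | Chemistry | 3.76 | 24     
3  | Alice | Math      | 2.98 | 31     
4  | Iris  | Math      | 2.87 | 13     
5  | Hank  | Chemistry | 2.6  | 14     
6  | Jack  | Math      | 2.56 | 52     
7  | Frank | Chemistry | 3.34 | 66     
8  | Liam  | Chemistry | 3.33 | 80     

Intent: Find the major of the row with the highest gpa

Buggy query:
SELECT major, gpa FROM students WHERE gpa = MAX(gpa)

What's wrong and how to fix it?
Bug: WHERE is evaluated per row; an aggregate over the whole table isn't defined there

Fix: Wrap MAX in a scalar subquery so WHERE compares against a single value

Corrected query:
SELECT major, gpa FROM students WHERE gpa = (SELECT MAX(gpa) FROM students)

Result:
major     | gpa 
----------+-----
Chemistry | 3.76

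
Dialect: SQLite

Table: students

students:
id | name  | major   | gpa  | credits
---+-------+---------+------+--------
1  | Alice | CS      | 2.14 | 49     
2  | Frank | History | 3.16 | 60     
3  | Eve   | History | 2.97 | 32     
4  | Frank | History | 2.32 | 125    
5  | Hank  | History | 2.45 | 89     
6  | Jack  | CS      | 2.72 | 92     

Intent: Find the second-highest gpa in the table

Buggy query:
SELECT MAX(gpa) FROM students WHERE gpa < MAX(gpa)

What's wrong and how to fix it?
Bug: The inner MAX is an aggregate inside WHERE, which is not allowed

Fix: Compute the overall MAX in a subquery, then take MAX of rows below it

Corrected query:
SELECT MAX(gpa) FROM students WHERE gpa < (SELECT MAX(gpa) FROM students)

Result:
MAX(gpa)
--------
2.97    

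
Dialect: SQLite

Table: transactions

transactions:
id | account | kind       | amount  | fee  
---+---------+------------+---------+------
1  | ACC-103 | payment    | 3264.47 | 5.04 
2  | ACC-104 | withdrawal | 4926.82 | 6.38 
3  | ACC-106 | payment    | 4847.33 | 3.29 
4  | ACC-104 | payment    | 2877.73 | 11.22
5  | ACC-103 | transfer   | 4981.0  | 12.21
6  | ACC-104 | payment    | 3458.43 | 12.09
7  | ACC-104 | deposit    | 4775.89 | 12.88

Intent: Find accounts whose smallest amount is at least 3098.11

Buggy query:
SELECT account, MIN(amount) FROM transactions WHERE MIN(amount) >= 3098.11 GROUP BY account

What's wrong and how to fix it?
Bug: Aggregates like MIN are computed per group after WHERE runs

Fix: Use HAVING for the per-group MIN condition

Corrected query:
SELECT account, MIN(amount) FROM transactions GROUP BY account HAVING MIN(amount) >= 3098.11

Result:
account | MIN(amount)
--------+------------
ACC-103 | 3264.47    
ACC-106 | 4847.33    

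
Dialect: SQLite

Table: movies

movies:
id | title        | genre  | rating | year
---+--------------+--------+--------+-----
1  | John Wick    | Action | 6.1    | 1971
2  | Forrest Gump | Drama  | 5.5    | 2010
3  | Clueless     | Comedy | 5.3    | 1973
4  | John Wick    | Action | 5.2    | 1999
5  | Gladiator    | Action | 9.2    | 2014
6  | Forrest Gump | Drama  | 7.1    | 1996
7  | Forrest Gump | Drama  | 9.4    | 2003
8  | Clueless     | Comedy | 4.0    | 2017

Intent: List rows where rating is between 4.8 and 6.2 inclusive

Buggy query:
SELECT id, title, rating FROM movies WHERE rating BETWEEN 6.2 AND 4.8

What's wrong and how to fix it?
Bug: The bounds are reversed; BETWEEN a AND b requires a <= b to match anything

Fix: Swap the bounds so the smaller value comes first

Corrected query:
SELECT id, title, rating FROM movies WHERE rating BETWEEN 4.8 AND 6.2

Result:
id | title        | rating
---+--------------+-------
1  | John Wick    | 6.1   
2  | Forrest Gump | 5.5   
3  | Clueless     | 5.3   
4  | John Wick    | 5.2   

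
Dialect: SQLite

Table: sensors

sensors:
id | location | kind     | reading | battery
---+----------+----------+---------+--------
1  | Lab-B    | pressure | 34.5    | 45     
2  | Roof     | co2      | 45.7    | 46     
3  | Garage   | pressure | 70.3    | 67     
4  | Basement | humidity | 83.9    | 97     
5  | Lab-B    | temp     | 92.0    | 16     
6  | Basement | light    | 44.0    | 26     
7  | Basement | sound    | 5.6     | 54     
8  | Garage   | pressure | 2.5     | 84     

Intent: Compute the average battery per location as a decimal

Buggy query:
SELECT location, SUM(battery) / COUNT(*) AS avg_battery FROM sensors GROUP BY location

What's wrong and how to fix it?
Bug: Both operands are integers, so '/' performs integer division and truncates

Fix: Cast one side to REAL so the division keeps the fractional part

Corrected query:
SELECT location, SUM(battery) * 1.0 / COUNT(*) AS avg_battery FROM sensors GROUP BY location

Result:
location | avg_battery
---------+------------
Basement | 59         
Garage   | 75.5       
Lab-B    | 30.5       
Roof     | 46         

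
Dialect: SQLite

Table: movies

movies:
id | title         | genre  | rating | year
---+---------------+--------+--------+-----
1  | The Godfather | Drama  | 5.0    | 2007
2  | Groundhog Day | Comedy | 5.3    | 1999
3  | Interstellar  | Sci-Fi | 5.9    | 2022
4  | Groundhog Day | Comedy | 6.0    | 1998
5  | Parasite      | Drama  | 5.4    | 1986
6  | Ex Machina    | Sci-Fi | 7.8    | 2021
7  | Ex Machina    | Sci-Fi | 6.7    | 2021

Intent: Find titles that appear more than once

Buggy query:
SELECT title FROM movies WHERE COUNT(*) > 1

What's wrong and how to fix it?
Bug: COUNT(*) is an aggregate and cannot be used in WHERE

Fix: GROUP BY title, then filter groups with HAVING COUNT(*) > 1

Corrected query:
SELECT title FROM movies GROUP BY title HAVING COUNT(*) > 1

Result:
title        
-------------
Ex Machina   
Groundhog Day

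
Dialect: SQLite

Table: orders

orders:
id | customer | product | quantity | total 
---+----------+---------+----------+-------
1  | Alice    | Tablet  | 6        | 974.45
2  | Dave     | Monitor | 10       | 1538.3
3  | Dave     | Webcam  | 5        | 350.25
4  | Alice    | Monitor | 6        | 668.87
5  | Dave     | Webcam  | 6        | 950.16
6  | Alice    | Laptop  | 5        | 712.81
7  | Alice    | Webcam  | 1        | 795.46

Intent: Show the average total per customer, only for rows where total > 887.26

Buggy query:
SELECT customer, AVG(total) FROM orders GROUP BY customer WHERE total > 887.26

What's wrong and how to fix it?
Bug: Row-level WHERE must come before GROUP BY in the clause order

Fix: Move the WHERE clause before GROUP BY

Corrected query:
SELECT customer, AVG(total) FROM orders WHERE total > 887.26 GROUP BY customer

Result:
customer | AVG(total)
---------+-----------
Alice    | 974.45    
Dave     | 1244.23   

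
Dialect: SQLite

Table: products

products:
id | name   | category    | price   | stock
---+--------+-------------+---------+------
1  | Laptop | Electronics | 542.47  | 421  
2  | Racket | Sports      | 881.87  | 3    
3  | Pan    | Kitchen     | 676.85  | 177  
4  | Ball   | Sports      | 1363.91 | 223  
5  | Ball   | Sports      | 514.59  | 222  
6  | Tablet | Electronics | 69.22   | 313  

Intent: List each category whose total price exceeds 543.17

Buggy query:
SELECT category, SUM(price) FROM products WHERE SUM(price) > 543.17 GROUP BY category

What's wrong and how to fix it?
Bug: WHERE runs before GROUP BY, so aggregates aren't available there

Fix: Use HAVING (which filters groups after aggregation) instead of WHERE

Corrected query:
SELECT category, SUM(price) FROM products GROUP BY category HAVING SUM(price) > 543.17

Result:
category    | SUM(price)
------------+-----------
Electronics | 611.69    
Kitchen     | 676.85    
Sports      | 2760.37   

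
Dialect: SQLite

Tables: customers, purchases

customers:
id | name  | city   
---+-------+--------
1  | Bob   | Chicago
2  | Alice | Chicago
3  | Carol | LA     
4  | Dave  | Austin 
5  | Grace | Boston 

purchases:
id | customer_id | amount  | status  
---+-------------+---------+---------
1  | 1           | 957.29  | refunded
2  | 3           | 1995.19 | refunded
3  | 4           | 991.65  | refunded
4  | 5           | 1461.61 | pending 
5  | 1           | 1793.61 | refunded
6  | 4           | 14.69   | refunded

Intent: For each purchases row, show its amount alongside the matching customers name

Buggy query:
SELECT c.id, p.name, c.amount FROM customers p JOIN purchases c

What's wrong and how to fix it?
Bug: Missing join condition: each purchases row is matched to all customers rows instead of just its own

Fix: Add ON c.customer_id = p.id to the JOIN

Corrected query:
SELECT c.id, p.name, c.amount FROM customers p JOIN purchases c ON c.customer_id = p.id

Result:
id | name  | amount 
---+-------+--------
1  | Bob   | 957.29 
2  | Carol | 1995.19
3  | Dave  | 991.65 
4  | Grace | 1461.61
5  | Bob   | 1793.61
6  | Dave  | 14.69  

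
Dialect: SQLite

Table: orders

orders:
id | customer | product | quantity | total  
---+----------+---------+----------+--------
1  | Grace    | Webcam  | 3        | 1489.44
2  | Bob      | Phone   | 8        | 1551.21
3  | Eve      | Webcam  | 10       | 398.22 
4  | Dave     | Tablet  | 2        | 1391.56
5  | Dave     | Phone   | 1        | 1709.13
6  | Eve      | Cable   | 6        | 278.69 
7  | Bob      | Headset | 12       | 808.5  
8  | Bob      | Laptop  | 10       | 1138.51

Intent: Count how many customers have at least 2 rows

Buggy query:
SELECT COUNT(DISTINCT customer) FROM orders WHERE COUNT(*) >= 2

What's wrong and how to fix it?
Bug: COUNT(*) cannot appear in WHERE; the per-group count doesn't exist yet

Fix: Use a subquery that GROUPs and filters with HAVING, then count its rows

Corrected query:
SELECT COUNT(*) FROM (SELECT customer FROM orders GROUP BY customer HAVING COUNT(*) >= 2)

Result:
COUNT(*)
--------
3       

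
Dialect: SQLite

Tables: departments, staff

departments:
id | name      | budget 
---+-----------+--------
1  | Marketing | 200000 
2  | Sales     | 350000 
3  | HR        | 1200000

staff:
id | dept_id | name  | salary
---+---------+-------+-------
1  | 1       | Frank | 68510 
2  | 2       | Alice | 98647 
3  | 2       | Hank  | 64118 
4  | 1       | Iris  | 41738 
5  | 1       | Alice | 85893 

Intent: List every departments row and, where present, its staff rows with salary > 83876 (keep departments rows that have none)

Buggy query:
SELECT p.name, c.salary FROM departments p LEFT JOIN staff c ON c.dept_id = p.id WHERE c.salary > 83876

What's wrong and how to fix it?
Bug: A WHERE condition on the right-hand table after LEFT JOIN drops unmatched parents

Fix: Move the right-table condition into the ON clause so unmatched parents are kept

Corrected query:
SELECT p.name, c.salary FROM departments p LEFT JOIN staff c ON c.dept_id = p.id AND c.salary > 83876

Result:
name      | salary
----------+-------
Marketing | 85893 
Sales     | 98647 
HR        | NULL  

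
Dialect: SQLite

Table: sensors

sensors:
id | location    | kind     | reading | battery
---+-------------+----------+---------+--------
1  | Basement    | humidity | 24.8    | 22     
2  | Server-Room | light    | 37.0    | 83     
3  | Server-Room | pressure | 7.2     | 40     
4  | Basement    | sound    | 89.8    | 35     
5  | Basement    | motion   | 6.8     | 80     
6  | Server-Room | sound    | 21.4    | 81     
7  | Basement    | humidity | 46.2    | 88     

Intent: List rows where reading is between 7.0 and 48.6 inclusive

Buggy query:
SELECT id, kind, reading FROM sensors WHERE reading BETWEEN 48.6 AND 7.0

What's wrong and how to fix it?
Bug: BETWEEN expects the lower bound first; with 48.6 AND 7.0 the range is empty

Fix: Write BETWEEN 7.0 AND 48.6

Corrected query:
SELECT id, kind, reading FROM sensors WHERE reading BETWEEN 7.0 AND 48.6

Result:
id | kind     | reading
---+----------+--------
1  | humidity | 24.8   
2  | light    | 37     
3  | pressure | 7.2    
6  | sound    | 21.4   
7  | humidity | 46.2   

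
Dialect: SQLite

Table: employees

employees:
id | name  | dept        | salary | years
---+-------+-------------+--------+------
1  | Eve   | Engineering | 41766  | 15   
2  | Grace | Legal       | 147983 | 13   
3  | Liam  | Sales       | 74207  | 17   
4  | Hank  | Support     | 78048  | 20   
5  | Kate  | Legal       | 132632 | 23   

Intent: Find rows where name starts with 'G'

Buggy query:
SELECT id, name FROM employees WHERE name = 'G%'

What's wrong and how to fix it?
Bug: '=' compares the literal string including the % character; pattern matching needs LIKE

Fix: Use LIKE for wildcard pattern matching

Corrected query:
SELECT id, name FROM employees WHERE name LIKE 'G%'

Result:
id | name 
---+------
2  | Grace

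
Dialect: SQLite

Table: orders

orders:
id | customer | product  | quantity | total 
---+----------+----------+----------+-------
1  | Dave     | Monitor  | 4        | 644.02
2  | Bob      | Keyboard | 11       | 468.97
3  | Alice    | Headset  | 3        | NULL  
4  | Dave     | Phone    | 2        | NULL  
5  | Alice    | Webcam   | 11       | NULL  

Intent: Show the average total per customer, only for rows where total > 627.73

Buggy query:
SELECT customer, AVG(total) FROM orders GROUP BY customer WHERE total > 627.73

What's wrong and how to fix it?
Bug: WHERE cannot follow GROUP BY

Fix: Place WHERE between FROM and GROUP BY

Corrected query:
SELECT customer, AVG(total) FROM orders WHERE total > 627.73 GROUP BY customer

Result:
customer | AVG(total)
---------+-----------
Dave     | 644.02    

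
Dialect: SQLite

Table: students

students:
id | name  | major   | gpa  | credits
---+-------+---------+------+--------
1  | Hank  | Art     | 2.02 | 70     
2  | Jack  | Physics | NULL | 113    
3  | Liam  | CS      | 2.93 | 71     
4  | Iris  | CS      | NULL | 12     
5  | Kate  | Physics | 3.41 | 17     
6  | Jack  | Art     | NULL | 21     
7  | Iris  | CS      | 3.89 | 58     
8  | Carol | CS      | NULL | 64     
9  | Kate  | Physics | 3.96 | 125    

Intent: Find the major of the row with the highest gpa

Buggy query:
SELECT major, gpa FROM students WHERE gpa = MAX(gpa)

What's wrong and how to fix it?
Bug: WHERE is evaluated per row; an aggregate over the whole table isn't defined there

Fix: Use a subquery: WHERE gpa = (SELECT MAX(gpa) FROM students)

Corrected query:
SELECT major, gpa FROM students WHERE gpa = (SELECT MAX(gpa) FROM students)

Result:
major   | gpa 
--------+-----
Physics | 3.96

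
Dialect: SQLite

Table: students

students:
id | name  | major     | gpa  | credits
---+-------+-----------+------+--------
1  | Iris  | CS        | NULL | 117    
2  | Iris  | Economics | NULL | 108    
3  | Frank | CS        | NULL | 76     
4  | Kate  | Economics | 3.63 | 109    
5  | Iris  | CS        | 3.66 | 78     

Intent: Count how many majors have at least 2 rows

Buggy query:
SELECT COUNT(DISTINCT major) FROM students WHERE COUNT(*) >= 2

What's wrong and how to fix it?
Bug: WHERE filters individual rows, not groups, so a group-level COUNT is invalid there

Fix: Use a subquery that GROUPs and filters with HAVING, then count its rows

Corrected query:
SELECT COUNT(*) FROM (SELECT major FROM students GROUP BY major HAVING COUNT(*) >= 2)

Result:
COUNT(*)
--------
2       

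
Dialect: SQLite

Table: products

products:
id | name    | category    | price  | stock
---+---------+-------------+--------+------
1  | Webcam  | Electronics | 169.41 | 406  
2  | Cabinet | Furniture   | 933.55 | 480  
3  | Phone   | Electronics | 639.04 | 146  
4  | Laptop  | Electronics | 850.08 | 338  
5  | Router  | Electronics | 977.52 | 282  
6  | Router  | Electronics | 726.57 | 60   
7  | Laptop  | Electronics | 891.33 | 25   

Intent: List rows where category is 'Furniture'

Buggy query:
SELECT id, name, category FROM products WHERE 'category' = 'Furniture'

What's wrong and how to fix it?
Bug: 'category' in single quotes is a string literal, not the column; the comparison is literal-vs-literal and never true

Fix: Reference the column as category without single quotes

Corrected query:
SELECT id, name, category FROM products WHERE category = 'Furniture'

Result:
id | name    | category 
---+---------+----------
2  | Cabinet | Furniture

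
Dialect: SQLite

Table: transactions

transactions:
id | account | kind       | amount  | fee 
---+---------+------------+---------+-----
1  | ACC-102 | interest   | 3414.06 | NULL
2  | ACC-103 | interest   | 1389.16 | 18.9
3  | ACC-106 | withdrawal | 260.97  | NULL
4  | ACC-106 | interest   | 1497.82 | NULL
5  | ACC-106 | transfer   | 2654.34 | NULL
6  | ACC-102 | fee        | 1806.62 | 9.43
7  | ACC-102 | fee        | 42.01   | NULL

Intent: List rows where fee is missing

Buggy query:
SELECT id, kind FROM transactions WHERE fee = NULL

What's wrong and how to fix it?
Bug: '= NULL' is always unknown in SQL three-valued logic, so no rows match

Fix: Replace '= NULL' with 'IS NULL'

Corrected query:
SELECT id, kind FROM transactions WHERE fee IS NULL

Result:
id | kind      
---+-----------
1  | interest  
3  | withdrawal
4  | interest  
5  | transfer  
7  | fee       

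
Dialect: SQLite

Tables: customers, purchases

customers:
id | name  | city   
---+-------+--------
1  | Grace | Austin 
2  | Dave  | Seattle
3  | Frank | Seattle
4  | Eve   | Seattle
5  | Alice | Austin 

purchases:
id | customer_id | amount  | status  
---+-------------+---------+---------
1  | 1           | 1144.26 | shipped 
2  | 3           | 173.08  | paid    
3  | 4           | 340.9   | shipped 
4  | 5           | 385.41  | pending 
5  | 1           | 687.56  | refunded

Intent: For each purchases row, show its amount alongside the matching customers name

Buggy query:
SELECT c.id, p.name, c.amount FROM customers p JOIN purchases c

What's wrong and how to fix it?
Bug: JOIN with no ON clause produces a cartesian product; every purchases row pairs with every customers row

Fix: Add ON c.customer_id = p.id to the JOIN

Corrected query:
SELECT c.id, p.name, c.amount FROM customers p JOIN purchases c ON c.customer_id = p.id

Result:
id | name  | amount 
---+-------+--------
1  | Grace | 1144.26
2  | Frank | 173.08 
3  | Eve   | 340.9  
4  | Alice | 385.41 
5  | Grace | 687.56 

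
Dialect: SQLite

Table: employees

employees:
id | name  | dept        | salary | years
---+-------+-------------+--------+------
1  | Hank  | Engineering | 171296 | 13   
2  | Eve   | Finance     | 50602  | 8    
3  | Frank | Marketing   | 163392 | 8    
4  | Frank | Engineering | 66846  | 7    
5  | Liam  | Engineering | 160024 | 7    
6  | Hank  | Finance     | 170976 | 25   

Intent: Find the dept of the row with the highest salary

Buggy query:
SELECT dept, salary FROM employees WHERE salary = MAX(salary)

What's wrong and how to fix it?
Bug: WHERE is evaluated per row; an aggregate over the whole table isn't defined there

Fix: Use a subquery: WHERE salary = (SELECT MAX(salary) FROM employees)

Corrected query:
SELECT dept, salary FROM employees WHERE salary = (SELECT MAX(salary) FROM employees)

Result:
dept        | salary
------------+-------
Engineering | 171296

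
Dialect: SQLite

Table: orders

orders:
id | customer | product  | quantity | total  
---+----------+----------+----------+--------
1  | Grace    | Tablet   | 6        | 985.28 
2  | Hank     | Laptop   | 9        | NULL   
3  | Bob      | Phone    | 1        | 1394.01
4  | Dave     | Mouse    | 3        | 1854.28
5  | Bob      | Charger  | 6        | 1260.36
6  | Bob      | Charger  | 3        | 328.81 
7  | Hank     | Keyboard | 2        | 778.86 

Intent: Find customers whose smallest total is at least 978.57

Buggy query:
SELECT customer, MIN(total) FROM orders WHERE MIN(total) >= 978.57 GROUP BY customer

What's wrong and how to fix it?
Bug: Aggregates like MIN are computed per group after WHERE runs

Fix: Replace WHERE with HAVING after the GROUP BY

Corrected query:
SELECT customer, MIN(total) FROM orders GROUP BY customer HAVING MIN(total) >= 978.57

Result:
customer | MIN(total)
---------+-----------
Dave     | 1854.28   
Grace    | 985.28    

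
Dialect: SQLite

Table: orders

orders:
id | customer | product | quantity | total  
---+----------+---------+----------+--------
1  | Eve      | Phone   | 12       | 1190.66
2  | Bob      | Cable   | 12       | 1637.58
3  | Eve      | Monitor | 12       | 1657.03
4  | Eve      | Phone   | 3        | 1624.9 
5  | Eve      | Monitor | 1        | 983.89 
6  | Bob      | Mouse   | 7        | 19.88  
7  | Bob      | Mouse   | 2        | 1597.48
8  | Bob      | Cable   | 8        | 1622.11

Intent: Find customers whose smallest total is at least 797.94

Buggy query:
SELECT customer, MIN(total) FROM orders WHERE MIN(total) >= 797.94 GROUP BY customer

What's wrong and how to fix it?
Bug: MIN() in WHERE is a misuse of aggregate

Fix: Replace WHERE with HAVING after the GROUP BY

Corrected query:
SELECT customer, MIN(total) FROM orders GROUP BY customer HAVING MIN(total) >= 797.94

Result:
customer | MIN(total)
---------+-----------
Eve      | 983.89    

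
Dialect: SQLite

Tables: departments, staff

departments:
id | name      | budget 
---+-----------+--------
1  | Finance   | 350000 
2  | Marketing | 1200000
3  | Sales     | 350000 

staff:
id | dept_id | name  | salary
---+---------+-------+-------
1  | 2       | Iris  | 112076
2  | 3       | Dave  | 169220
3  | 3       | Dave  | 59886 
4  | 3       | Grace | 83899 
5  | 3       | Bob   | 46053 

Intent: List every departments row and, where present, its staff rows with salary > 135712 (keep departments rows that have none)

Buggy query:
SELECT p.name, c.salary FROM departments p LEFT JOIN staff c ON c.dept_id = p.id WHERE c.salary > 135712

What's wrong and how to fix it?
Bug: A WHERE condition on the right-hand table after LEFT JOIN drops unmatched parents

Fix: Put 'c.salary > 135712' in the JOIN's ON clause instead of WHERE

Corrected query:
SELECT p.name, c.salary FROM departments p LEFT JOIN staff c ON c.dept_id = p.id AND c.salary > 135712

Result:
name      | salary
----------+-------
Finance   | NULL  
Marketing | NULL  
Sales     | 169220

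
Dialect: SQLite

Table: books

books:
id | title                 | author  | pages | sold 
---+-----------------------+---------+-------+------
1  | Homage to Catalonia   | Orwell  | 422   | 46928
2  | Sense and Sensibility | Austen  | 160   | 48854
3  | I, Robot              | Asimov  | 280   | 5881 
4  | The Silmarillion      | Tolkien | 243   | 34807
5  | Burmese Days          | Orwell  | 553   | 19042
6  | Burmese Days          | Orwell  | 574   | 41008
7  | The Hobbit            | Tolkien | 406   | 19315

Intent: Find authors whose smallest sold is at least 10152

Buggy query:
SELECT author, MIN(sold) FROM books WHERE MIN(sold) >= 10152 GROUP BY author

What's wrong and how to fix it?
Bug: MIN() in WHERE is a misuse of aggregate

Fix: Use HAVING for the per-group MIN condition

Corrected query:
SELECT author, MIN(sold) FROM books GROUP BY author HAVING MIN(sold) >= 10152

Result:
author  | MIN(sold)
--------+----------
Austen  | 48854    
Orwell  | 19042    
Tolkien | 19315    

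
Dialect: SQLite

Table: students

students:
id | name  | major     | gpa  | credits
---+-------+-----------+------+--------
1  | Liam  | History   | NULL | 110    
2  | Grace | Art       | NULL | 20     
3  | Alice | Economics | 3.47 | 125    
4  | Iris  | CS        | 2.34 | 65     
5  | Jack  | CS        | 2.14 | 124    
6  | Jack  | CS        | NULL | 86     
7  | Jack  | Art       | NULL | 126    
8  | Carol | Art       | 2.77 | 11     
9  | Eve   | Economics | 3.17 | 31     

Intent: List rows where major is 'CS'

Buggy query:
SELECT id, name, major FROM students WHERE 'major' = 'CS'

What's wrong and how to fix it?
Bug: 'major' in single quotes is a string literal, not the column; the comparison is literal-vs-literal and never true

Fix: Remove the quotes around the column name (or use double quotes for an identifier)

Corrected query:
SELECT id, name, major FROM students WHERE major = 'CS'

Result:
id | name | major
---+------+------
4  | Iris | CS   
5  | Jack | CS   
6  | Jack | CS   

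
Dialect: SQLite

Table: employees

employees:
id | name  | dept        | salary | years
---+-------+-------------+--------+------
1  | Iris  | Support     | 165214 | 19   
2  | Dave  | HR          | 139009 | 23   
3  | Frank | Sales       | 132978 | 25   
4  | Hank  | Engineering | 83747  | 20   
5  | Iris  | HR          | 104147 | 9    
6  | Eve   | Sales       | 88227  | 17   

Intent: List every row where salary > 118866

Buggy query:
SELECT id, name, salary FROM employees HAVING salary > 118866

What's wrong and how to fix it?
Bug: This is a non-aggregate query (no GROUP BY, no aggregates), so in SQLite the HAVING clause is invalid here; a row-level condition belongs in WHERE

Fix: Replace HAVING with WHERE since the condition applies to individual rows

Corrected query:
SELECT id, name, salary FROM employees WHERE salary > 118866

Result:
id | name  | salary
---+-------+-------
1  | Iris  | 165214
2  | Dave  | 139009
3  | Frank | 132978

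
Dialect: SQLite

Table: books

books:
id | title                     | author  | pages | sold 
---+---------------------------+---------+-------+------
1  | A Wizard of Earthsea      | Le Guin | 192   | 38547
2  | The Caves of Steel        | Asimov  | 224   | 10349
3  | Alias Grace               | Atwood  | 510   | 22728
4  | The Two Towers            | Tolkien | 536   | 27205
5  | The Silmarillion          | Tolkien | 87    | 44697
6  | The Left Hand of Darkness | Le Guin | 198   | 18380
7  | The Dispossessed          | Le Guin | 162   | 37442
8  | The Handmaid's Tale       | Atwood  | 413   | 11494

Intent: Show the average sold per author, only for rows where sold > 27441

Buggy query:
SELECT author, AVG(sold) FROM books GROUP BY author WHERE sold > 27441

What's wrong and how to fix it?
Bug: Row-level WHERE must come before GROUP BY in the clause order

Fix: Move the WHERE clause before GROUP BY

Corrected query:
SELECT author, AVG(sold) FROM books WHERE sold > 27441 GROUP BY author

Result:
author  | AVG(sold)
--------+----------
Le Guin | 37994.5  
Tolkien | 44697    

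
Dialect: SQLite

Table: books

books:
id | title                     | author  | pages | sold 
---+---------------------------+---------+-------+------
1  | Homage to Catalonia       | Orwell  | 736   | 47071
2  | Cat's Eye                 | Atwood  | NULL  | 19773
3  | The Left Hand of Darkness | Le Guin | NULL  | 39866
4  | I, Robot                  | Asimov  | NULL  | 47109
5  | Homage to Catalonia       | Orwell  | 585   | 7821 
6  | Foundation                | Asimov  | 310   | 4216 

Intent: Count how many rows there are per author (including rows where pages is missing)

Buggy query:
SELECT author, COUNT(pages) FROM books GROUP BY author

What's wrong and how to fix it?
Bug: COUNT(pages) skips NULLs, so groups with missing pages are undercounted

Fix: Replace COUNT(pages) with COUNT(*)

Corrected query:
SELECT author, COUNT(*) FROM books GROUP BY author

Result:
author  | COUNT(*)
--------+---------
Asimov  | 2       
Atwood  | 1       
Le Guin | 1       
Orwell  | 2       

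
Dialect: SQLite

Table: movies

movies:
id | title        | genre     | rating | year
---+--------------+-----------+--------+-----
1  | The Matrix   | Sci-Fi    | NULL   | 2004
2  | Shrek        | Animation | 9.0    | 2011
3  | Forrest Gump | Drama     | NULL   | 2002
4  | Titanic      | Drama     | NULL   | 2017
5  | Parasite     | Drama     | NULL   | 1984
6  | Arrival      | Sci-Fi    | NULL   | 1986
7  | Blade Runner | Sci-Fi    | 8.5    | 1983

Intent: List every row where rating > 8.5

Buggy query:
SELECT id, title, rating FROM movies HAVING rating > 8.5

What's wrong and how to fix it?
Bug: This is a non-aggregate query (no GROUP BY, no aggregates), so in SQLite the HAVING clause is invalid here; a row-level condition belongs in WHERE

Fix: Replace HAVING with WHERE since the condition applies to individual rows

Corrected query:
SELECT id, title, rating FROM movies WHERE rating > 8.5

Result:
id | title | rating
---+-------+-------
2  | Shrek | 9     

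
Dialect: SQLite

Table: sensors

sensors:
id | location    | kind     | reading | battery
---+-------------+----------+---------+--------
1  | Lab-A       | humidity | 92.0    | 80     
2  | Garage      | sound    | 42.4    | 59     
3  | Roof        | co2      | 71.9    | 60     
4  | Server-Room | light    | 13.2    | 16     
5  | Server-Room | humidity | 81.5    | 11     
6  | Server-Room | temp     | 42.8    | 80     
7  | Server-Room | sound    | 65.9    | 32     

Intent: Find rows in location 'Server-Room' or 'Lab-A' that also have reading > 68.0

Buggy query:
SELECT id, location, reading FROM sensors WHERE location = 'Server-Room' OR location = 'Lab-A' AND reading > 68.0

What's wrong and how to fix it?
Bug: Without parentheses, AND is evaluated before OR, so the reading filter only applies to the 'Lab-A' branch

Fix: Group the OR with parentheses (or use IN), then AND the threshold

Corrected query:
SELECT id, location, reading FROM sensors WHERE (location = 'Server-Room' OR location = 'Lab-A') AND reading > 68.0

Result:
id | location    | reading
---+-------------+--------
1  | Lab-A       | 92     
5  | Server-Room | 81.5   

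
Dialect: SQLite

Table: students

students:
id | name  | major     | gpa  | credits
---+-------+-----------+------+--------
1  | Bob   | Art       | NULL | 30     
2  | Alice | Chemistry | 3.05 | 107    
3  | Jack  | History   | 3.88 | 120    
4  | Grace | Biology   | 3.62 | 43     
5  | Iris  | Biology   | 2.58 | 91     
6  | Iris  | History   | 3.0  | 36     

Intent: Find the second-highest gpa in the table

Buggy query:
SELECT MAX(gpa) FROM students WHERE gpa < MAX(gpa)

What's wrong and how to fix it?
Bug: MAX(gpa) on the right of the comparison is an aggregate-in-WHERE error

Fix: Put the inner MAX in a scalar subquery

Corrected query:
SELECT MAX(gpa) FROM students WHERE gpa < (SELECT MAX(gpa) FROM students)

Result:
MAX(gpa)
--------
3.62    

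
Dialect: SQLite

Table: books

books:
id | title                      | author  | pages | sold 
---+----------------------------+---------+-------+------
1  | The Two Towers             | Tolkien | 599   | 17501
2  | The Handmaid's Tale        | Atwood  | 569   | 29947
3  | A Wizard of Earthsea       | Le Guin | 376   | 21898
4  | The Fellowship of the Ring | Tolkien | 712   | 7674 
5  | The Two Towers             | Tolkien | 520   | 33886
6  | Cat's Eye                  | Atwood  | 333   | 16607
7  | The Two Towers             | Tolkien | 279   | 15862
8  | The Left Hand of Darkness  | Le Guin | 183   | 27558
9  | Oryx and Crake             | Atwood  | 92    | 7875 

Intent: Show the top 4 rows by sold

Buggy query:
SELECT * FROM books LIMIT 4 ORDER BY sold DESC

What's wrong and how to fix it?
Bug: LIMIT must come after ORDER BY

Fix: Swap the clauses: ORDER BY first, then LIMIT

Corrected query:
SELECT * FROM books ORDER BY sold DESC LIMIT 4

Result:
id | title                     | author  | pages | sold 
---+---------------------------+---------+-------+------
5  | The Two Towers            | Tolkien | 520   | 33886
2  | The Handmaid's Tale       | Atwood  | 569   | 29947
8  | The Left Hand of Darkness | Le Guin | 183   | 27558
3  | A Wizard of Earthsea      | Le Guin | 376   | 21898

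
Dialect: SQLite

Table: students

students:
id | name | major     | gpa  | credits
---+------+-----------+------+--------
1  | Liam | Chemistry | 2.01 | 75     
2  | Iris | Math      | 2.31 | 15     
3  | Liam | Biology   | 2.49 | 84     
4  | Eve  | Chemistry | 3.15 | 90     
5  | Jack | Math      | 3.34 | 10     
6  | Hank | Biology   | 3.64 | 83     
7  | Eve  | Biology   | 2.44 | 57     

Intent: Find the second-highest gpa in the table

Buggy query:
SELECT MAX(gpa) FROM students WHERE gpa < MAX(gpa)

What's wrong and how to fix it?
Bug: The inner MAX is an aggregate inside WHERE, which is not allowed

Fix: Compute the overall MAX in a subquery, then take MAX of rows below it

Corrected query:
SELECT MAX(gpa) FROM students WHERE gpa < (SELECT MAX(gpa) FROM students)

Result:
MAX(gpa)
--------
3.34    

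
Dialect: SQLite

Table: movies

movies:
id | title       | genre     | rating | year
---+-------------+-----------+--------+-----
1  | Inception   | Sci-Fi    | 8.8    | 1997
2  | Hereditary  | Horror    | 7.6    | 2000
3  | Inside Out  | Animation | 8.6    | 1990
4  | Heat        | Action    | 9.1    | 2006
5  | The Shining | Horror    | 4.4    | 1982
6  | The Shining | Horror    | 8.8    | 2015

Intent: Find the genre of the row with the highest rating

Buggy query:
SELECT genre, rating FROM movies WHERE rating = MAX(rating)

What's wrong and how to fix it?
Bug: MAX(rating) is an aggregate and cannot be used directly in WHERE

Fix: Wrap MAX in a scalar subquery so WHERE compares against a single value

Corrected query:
SELECT genre, rating FROM movies WHERE rating = (SELECT MAX(rating) FROM movies)

Result:
genre  | rating
-------+-------
Action | 9.1   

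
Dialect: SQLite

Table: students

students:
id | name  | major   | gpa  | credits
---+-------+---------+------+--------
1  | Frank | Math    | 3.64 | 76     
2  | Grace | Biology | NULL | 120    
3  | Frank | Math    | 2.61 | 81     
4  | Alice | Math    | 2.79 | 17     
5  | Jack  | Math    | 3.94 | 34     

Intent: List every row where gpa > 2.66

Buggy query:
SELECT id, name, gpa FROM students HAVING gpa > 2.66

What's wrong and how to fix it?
Bug: This is a non-aggregate query (no GROUP BY, no aggregates), so in SQLite the HAVING clause is invalid here; a row-level condition belongs in WHERE

Fix: Replace HAVING with WHERE since the condition applies to individual rows

Corrected query:
SELECT id, name, gpa FROM students WHERE gpa > 2.66

Result:
id | name  | gpa 
---+-------+-----
1  | Frank | 3.64
4  | Alice | 2.79
5  | Jack  | 3.94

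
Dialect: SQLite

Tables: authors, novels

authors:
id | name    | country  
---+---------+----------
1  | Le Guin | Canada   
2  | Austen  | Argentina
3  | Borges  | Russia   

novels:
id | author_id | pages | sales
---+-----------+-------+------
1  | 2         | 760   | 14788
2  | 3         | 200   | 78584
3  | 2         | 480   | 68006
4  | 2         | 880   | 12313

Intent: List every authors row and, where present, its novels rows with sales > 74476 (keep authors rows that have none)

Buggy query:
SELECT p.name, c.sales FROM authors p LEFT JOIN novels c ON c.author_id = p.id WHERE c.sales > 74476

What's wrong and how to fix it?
Bug: Filtering c.sales in WHERE discards the NULL rows produced by LEFT JOIN, turning it into an inner join

Fix: Move the right-table condition into the ON clause so unmatched parents are kept

Corrected query:
SELECT p.name, c.sales FROM authors p LEFT JOIN novels c ON c.author_id = p.id AND c.sales > 74476

Result:
name    | sales
--------+------
Le Guin | NULL 
Austen  | NULL 
Borges  | 78584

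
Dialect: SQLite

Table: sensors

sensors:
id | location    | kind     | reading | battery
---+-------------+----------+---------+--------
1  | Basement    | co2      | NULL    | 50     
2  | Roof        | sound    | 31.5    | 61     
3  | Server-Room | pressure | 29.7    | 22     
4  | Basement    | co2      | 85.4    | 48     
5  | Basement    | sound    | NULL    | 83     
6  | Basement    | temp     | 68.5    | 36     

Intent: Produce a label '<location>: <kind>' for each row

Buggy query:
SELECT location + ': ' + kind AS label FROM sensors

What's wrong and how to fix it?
Bug: '+' is numeric addition; on text columns SQLite converts them to 0 instead of concatenating

Fix: Replace + with || to concatenate text

Corrected query:
SELECT location || ': ' || kind AS label FROM sensors

Result:
label                
---------------------
Basement: co2        
Roof: sound          
Server-Room: pressure
Basement: co2        
Basement: sound      
Basement: temp       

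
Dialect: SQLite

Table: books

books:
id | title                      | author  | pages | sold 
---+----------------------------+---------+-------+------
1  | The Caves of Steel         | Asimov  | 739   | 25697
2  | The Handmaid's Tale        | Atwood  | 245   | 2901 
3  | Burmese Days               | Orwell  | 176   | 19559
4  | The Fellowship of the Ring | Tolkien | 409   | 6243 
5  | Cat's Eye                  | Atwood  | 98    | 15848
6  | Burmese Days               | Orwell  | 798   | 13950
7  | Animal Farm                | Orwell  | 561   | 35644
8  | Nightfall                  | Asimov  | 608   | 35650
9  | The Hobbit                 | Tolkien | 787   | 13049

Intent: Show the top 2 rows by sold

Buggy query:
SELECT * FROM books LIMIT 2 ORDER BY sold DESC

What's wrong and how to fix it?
Bug: ORDER BY cannot follow LIMIT; LIMIT is the final clause

Fix: Sort with ORDER BY, then apply LIMIT

Corrected query:
SELECT * FROM books ORDER BY sold DESC LIMIT 2

Result:
id | title       | author | pages | sold 
---+-------------+--------+-------+------
8  | Nightfall   | Asimov | 608   | 35650
7  | Animal Farm | Orwell | 561   | 35644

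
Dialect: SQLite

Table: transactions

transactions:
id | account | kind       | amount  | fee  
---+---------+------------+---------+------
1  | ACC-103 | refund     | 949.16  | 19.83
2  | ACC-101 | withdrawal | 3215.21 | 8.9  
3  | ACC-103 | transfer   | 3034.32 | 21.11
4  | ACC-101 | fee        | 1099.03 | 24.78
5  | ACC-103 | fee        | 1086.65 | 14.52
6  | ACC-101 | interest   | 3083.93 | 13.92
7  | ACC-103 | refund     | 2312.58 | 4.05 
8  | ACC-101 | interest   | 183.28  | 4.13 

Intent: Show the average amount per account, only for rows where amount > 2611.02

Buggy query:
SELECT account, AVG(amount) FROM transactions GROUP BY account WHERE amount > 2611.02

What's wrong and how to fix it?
Bug: Row-level WHERE must come before GROUP BY in the clause order

Fix: Move the WHERE clause before GROUP BY

Corrected query:
SELECT account, AVG(amount) FROM transactions WHERE amount > 2611.02 GROUP BY account

Result:
account | AVG(amount)
--------+------------
ACC-101 | 3149.57    
ACC-103 | 3034.32    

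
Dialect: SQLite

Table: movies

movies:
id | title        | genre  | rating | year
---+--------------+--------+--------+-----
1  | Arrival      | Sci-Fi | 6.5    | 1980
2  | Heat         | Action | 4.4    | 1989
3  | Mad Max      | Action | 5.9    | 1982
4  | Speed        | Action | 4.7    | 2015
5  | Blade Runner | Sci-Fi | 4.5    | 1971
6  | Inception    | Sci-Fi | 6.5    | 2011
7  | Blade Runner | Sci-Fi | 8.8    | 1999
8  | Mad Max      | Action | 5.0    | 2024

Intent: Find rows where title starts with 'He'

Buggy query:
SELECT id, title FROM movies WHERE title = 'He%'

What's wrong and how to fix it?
Bug: Wildcards only work with LIKE; '=' treats '%' as a literal character

Fix: Use LIKE for wildcard pattern matching

Corrected query:
SELECT id, title FROM movies WHERE title LIKE 'He%'

Result:
id | title
---+------
2  | Heat 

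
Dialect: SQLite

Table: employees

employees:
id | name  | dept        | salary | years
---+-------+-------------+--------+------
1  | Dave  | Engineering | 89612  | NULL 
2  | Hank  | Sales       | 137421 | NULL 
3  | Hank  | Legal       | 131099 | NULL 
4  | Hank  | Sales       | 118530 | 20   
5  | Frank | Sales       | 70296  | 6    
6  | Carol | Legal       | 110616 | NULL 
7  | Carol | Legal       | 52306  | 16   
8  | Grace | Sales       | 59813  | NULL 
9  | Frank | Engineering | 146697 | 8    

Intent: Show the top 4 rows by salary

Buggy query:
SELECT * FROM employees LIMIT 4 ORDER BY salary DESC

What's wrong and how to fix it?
Bug: ORDER BY cannot follow LIMIT; LIMIT is the final clause

Fix: Sort with ORDER BY, then apply LIMIT

Corrected query:
SELECT * FROM employees ORDER BY salary DESC LIMIT 4

Result:
id | name  | dept        | salary | years
---+-------+-------------+--------+------
9  | Frank | Engineering | 146697 | 8    
2  | Hank  | Sales       | 137421 | NULL 
3  | Hank  | Legal       | 131099 | NULL 
4  | Hank  | Sales       | 118530 | 20   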